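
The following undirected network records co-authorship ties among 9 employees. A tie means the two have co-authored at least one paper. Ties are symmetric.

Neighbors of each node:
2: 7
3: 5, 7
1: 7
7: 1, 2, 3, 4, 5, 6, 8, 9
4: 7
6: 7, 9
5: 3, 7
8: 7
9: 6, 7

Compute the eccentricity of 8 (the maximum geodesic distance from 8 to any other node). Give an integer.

Distances from 8: 1:2, 2:2, 3:2, 4:2, 5:2, 6:2, 7:1, 9:2.
The largest is 2 (to 2, 9, 3, 4, 5, 1, and 6), so the eccentricity of 8 is 2.

2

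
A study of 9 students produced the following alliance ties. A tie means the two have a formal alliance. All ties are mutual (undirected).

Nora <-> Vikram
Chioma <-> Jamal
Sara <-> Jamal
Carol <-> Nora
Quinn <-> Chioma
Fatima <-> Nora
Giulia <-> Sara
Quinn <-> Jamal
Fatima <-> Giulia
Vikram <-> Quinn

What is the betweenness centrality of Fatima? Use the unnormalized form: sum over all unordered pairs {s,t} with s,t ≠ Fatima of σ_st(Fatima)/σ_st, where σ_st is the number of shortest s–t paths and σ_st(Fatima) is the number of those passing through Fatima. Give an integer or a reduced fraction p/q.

5

Pairs whose geodesics pass through Fatima — Vikram–Giulia: 1; Giulia–Nora: 1; Giulia–Carol: 1; Nora–Sara: 1; Sara–Carol: 1.
All other pairs contribute 0.
Summing the contributions gives betweenness(Fatima) = 5.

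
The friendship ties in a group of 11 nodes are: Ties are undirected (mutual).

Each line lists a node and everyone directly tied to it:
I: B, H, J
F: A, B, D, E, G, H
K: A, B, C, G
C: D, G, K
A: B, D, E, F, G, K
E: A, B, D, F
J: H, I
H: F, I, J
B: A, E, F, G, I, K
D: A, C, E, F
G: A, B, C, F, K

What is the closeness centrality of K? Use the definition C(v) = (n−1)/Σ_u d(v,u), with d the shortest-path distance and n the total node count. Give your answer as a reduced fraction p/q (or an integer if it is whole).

5/9

Distances from K: A:1, B:1, C:1, D:2, E:2, F:2, G:1, H:3, I:2, J:3. Sum = 18.
n = 11, so closeness = 10/18 = 5/9.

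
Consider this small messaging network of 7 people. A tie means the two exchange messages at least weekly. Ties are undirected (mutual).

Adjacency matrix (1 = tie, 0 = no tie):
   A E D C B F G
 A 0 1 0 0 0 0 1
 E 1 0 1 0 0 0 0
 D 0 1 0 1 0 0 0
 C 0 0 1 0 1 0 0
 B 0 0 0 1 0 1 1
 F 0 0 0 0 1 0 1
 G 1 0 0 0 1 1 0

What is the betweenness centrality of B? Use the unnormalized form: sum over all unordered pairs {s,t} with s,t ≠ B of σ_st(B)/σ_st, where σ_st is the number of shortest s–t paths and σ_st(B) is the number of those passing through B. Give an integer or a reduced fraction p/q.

4

Pairs whose geodesics pass through B — A–C: 1/2; D–F: 1; D–G: 1/2; C–F: 1; C–G: 1.
All other pairs contribute 0.
Summing the contributions gives betweenness(B) = 4.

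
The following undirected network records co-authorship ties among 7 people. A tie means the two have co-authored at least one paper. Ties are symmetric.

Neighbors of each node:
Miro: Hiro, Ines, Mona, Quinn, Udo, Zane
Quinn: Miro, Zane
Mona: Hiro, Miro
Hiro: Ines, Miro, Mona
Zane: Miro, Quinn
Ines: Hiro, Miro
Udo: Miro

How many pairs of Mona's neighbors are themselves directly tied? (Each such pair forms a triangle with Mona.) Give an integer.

1

Mona's neighbors: Hiro and Miro.
Neighbor pairs that are themselves tied: Mona–Hiro–Miro. Each forms one triangle with Mona, for 1 in total.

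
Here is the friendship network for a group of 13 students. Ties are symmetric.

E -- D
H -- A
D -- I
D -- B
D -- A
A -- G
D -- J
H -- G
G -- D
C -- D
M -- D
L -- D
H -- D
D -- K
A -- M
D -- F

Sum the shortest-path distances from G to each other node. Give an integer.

21

Distances from G: A:1, B:2, C:2, D:1, E:2, F:2, H:1, I:2, J:2, K:2, L:2, M:2.
Sum = 1 + 2 + 2 + 1 + 2 + 2 + 1 + 2 + 2 + 2 + 2 + 2 = 21.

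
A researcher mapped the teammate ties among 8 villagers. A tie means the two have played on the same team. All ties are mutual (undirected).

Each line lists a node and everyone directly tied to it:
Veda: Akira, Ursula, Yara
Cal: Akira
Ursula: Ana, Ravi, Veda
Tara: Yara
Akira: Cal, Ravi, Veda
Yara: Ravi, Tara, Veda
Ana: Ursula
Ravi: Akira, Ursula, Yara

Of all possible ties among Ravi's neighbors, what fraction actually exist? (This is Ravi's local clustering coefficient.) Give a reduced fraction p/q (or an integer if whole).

0

Ravi's neighbors: Akira, Ursula, and Yara (k = 3).
Possible neighbor pairs: C(3,2) = 3. Edges among them: none → e = 0.
Clustering(Ravi) = 0/3 = 0.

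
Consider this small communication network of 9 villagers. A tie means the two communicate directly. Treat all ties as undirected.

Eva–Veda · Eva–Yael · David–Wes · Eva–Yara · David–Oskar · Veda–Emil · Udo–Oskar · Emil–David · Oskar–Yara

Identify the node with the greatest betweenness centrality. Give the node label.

Oskar

Unnormalized betweenness of each node: David:21/2, Emil:5, Eva:19/2, Oskar:23/2, Udo:0, Veda:9/2, Wes:0, Yael:0, Yara:7.
Oskar has the largest value, 23/2, making it the main broker — the node through which the most shortest paths run.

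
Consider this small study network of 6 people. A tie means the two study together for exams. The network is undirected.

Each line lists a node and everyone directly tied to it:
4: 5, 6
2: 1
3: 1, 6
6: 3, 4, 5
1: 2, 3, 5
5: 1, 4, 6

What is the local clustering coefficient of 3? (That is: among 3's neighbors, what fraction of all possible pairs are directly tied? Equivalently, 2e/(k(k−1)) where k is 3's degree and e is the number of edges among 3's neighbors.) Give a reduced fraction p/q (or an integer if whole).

0

3's neighbors: 1 and 6 (k = 2).
Possible neighbor pairs: C(2,2) = 1. Edges among them: none → e = 0.
Clustering(3) = 0/1.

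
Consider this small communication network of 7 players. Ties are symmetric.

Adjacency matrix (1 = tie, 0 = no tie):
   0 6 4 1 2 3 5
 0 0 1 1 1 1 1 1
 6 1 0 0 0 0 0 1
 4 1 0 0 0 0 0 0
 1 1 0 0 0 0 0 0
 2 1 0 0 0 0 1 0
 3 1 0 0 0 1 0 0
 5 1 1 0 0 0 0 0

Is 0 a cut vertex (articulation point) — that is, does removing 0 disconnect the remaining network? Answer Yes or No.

Removing 0 leaves {5 and 6} with no path to {4}, so the network splits into 4 components. 0 is a cut vertex.

Yes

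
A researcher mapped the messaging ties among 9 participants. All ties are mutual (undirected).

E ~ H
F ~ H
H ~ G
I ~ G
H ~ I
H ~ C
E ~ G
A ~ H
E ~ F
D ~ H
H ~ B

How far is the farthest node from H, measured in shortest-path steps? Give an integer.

1

Distances from H: A:1, B:1, C:1, D:1, E:1, F:1, G:1, I:1.
The largest is 1 (to E, F, A, D, C, G, I, and B), so the eccentricity of H is 1.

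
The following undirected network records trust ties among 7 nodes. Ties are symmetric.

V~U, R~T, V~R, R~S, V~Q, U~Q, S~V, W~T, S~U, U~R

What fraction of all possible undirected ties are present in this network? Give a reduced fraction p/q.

10/21

There are 10 edges and 7 nodes, so the maximum possible is C(7,2) = 21.
Density = 10/21.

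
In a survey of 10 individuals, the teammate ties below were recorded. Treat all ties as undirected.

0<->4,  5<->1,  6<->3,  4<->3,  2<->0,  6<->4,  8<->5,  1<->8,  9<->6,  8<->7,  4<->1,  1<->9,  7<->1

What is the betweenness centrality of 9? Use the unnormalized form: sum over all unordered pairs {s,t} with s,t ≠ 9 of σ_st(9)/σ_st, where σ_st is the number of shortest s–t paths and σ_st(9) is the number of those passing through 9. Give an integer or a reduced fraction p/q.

2

Pairs whose geodesics pass through 9 — 8–6: 1/2; 1–6: 1/2; 5–6: 1/2; 7–6: 1/2.
All other pairs contribute 0.
Summing the contributions gives betweenness(9) = 2.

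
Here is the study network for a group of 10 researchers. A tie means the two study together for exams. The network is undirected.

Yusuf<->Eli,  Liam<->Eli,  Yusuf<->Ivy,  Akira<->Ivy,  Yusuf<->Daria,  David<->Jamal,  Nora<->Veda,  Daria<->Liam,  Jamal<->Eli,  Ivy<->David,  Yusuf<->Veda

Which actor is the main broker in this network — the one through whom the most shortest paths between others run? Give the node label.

Unnormalized betweenness of each node: Akira:0, Daria:5/2, David:2, Eli:17/2, Ivy:12, Jamal:2, Liam:1, Nora:0, Veda:8, Yusuf:22.
Yusuf has the largest value, 22, making it the main broker — the node through which the most shortest paths run.

Yusuf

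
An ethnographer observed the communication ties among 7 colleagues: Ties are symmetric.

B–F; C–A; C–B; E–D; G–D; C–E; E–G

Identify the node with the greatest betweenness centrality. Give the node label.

C

Unnormalized betweenness of each node: A:0, B:5, C:11, D:0, E:8, F:0, G:0.
C has the largest value, 11, making it the main broker — the node through which the most shortest paths run.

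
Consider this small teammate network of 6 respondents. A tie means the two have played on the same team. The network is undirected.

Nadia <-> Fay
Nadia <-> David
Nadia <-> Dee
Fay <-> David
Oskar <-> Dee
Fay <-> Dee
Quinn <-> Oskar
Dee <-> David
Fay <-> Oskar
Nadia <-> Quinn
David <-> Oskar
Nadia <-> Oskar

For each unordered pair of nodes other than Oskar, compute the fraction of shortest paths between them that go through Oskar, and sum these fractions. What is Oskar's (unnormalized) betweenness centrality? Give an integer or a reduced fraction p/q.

Pairs whose geodesics pass through Oskar — Dee–Quinn: 1/2; Fay–Quinn: 1/2; Quinn–David: 1/2.
All other pairs contribute 0.
Summing the contributions gives betweenness(Oskar) = 3/2.

3/2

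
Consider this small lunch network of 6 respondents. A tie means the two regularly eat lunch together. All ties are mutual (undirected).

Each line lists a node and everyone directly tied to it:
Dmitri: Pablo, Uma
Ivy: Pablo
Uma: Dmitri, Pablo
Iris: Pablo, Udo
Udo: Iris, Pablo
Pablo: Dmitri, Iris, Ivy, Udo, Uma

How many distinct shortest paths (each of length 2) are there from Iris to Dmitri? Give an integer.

The shortest distance is 2, and the only length-2 path is Iris–Pablo–Dmitri. So there is exactly 1 shortest path.

1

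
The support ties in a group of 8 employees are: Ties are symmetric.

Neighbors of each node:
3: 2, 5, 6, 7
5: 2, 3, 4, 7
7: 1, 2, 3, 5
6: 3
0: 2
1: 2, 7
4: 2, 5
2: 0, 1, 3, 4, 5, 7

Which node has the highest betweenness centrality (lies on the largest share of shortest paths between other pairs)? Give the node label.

Unnormalized betweenness of each node: 0:0, 1:0, 2:10, 3:6, 4:0, 5:3/2, 6:0, 7:3/2.
2 has the largest value, 10, making it the main broker — the node through which the most shortest paths run.

2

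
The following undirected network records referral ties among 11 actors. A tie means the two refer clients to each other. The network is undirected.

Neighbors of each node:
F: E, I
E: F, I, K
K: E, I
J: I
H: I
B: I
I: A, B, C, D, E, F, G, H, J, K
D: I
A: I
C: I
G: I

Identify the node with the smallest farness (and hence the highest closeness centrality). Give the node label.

Farness (sum of distances to all others) for each node — A:19, B:19, C:19, D:19, E:17, F:18, G:19, H:19, I:10, J:19, K:18.
The smallest farness is 10, for I, so I has the highest closeness.

I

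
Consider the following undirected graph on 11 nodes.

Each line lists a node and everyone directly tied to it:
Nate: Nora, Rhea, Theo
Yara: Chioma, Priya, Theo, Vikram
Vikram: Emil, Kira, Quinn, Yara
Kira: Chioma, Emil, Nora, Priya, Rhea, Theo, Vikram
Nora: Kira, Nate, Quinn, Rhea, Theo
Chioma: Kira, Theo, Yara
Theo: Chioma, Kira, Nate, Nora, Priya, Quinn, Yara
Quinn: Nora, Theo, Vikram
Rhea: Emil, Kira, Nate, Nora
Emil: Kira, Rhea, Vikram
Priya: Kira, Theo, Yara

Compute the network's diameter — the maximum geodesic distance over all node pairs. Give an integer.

Eccentricity of each node (its greatest distance to any other): Chioma:2, Emil:2, Kira:2, Nate:3, Nora:2, Priya:2, Quinn:2, Rhea:3, Theo:2, Vikram:3, Yara:3.
The maximum eccentricity is 3, realized for instance by the pair Rhea–Yara via Rhea – Kira – Chioma – Yara. So the diameter is 3.

3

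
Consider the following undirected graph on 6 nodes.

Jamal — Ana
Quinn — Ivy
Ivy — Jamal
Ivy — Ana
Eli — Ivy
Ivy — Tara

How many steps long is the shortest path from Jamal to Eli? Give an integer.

One shortest route is Jamal – Ivy – Eli, which uses 2 edges, and Jamal and Eli are not directly tied, so nothing shorter exists. So d(Jamal,Eli) = 2.

2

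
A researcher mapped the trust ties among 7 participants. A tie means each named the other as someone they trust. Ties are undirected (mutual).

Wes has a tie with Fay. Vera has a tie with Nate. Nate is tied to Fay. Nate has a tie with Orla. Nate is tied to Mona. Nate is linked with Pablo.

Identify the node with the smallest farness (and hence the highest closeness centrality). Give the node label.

Farness (sum of distances to all others) for each node — Fay:10, Mona:12, Nate:7, Orla:12, Pablo:12, Vera:12, Wes:15.
The smallest farness is 7, for Nate, so Nate has the highest closeness.

Nate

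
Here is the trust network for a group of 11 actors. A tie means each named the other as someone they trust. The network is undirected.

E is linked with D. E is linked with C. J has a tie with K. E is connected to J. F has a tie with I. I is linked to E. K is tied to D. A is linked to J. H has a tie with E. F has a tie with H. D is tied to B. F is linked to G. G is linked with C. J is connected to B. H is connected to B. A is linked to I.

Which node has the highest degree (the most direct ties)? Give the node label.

E

Degrees — A:2, B:3, C:2, D:3, E:5, F:3, G:2, H:3, I:3, J:4, K:2.
The maximum is 5, attained only by E.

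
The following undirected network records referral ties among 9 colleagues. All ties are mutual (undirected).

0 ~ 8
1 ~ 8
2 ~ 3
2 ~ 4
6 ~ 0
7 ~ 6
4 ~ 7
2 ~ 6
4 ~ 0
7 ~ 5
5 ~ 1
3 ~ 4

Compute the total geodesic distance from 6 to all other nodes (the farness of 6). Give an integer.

Distances from 6: 0:1, 1:3, 2:1, 3:2, 4:2, 5:2, 7:1, 8:2.
Sum = 1 + 3 + 1 + 2 + 2 + 2 + 1 + 2 = 14.

14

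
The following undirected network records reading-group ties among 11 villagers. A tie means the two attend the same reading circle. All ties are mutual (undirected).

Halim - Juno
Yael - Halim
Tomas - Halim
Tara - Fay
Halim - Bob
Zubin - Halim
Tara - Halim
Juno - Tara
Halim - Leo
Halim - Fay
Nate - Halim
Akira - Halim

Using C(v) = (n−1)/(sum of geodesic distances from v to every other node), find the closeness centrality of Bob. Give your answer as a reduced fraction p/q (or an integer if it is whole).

Distances from Bob: Akira:2, Fay:2, Halim:1, Juno:2, Leo:2, Nate:2, Tara:2, Tomas:2, Yael:2, Zubin:2. Sum = 19.
n = 11, so closeness = 10/19.

10/19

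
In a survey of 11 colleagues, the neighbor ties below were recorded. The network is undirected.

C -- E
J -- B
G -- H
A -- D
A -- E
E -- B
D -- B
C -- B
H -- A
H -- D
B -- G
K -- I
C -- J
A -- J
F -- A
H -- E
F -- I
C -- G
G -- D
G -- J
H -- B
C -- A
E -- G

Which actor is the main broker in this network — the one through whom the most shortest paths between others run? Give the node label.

Unnormalized betweenness of each node: A:91/4, B:7/4, C:37/20, D:8/5, E:37/20, F:16, G:7/4, H:37/20, I:9, J:8/5, K:0.
A has the largest value, 91/4, making it the main broker — the node through which the most shortest paths run.

A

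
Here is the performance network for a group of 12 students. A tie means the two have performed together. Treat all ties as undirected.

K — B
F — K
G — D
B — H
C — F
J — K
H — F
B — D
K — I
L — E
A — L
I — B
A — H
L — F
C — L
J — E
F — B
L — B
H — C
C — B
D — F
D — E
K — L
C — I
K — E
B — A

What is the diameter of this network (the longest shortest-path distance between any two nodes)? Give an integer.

Eccentricity of each node (its greatest distance to any other): A:3, B:2, C:3, D:2, E:3, F:2, G:3, H:3, I:3, J:3, K:3, L:3.
The maximum eccentricity is 3, realized for instance by the pair L–G via L – E – D – G. So the diameter is 3.

3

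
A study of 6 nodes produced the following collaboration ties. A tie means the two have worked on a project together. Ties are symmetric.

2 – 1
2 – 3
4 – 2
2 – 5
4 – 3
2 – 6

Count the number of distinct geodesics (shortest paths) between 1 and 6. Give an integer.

The shortest distance is 2, and the only length-2 path is 1–2–6. So there is exactly 1 shortest path.

1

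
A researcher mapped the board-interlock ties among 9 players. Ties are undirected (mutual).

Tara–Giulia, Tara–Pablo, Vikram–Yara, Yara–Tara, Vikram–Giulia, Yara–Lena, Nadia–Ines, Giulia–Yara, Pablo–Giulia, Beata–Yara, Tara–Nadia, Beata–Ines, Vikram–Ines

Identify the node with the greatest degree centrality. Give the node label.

Yara

Degrees — Beata:2, Giulia:4, Ines:3, Lena:1, Nadia:2, Pablo:2, Tara:4, Vikram:3, Yara:5.
The maximum is 5, attained only by Yara.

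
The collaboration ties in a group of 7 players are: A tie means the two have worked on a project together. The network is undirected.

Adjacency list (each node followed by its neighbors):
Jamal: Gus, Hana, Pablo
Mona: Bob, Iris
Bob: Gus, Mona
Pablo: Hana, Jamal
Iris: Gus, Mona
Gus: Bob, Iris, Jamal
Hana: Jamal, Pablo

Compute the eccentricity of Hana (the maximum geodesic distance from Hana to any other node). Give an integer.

Distances from Hana: Bob:3, Gus:2, Iris:3, Jamal:1, Mona:4, Pablo:1.
The largest is 4 (to Mona), so the eccentricity of Hana is 4.

4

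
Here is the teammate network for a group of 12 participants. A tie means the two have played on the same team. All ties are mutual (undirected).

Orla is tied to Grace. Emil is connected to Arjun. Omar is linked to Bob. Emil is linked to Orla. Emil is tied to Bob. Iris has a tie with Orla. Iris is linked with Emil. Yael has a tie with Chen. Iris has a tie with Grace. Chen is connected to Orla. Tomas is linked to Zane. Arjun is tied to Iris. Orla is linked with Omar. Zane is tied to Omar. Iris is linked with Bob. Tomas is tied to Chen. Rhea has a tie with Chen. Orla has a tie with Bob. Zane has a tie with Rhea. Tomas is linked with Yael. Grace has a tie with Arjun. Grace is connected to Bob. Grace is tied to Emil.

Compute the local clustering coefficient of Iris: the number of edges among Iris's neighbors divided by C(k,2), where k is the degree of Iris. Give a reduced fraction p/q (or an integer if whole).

Iris's neighbors: Arjun, Bob, Emil, Grace, and Orla (k = 5).
Possible neighbor pairs: C(5,2) = 10. Edges among them: Arjun–Emil, Arjun–Grace, Bob–Emil, Bob–Grace, Bob–Orla, Emil–Grace, Emil–Orla, Grace–Orla → e = 8.
Clustering(Iris) = 8/10 = 4/5.

4/5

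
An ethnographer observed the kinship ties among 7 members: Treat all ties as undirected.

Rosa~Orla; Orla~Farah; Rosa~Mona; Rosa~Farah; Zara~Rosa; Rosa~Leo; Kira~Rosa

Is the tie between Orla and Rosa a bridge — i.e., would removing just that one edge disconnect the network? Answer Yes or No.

No

Even without that edge, Orla still reaches Rosa via Orla – Farah – Rosa, so the network stays connected. Not a bridge.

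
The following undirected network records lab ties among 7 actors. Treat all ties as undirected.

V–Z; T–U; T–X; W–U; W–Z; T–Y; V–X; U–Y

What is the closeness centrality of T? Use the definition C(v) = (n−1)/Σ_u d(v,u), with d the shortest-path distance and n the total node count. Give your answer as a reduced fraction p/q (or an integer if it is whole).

Distances from T: U:1, V:2, W:2, X:1, Y:1, Z:3. Sum = 10.
n = 7, so closeness = 6/10 = 3/5.

3/5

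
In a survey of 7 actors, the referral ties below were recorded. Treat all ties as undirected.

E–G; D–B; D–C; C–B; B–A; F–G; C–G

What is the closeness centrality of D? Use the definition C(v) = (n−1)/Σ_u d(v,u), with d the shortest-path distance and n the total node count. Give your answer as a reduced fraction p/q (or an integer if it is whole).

Distances from D: A:2, B:1, C:1, E:3, F:3, G:2. Sum = 12.
n = 7, so closeness = 6/12 = 1/2.

1/2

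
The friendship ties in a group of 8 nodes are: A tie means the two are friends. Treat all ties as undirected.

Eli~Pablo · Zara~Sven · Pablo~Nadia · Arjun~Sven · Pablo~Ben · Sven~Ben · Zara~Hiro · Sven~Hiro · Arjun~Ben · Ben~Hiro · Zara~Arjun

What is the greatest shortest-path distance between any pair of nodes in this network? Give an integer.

Eccentricity of each node (its greatest distance to any other): Arjun:3, Ben:2, Eli:4, Hiro:3, Nadia:4, Pablo:3, Sven:3, Zara:4.
The maximum eccentricity is 4, realized for instance by the pair Nadia–Zara via Nadia – Pablo – Ben – Sven – Zara. So the diameter is 4.

4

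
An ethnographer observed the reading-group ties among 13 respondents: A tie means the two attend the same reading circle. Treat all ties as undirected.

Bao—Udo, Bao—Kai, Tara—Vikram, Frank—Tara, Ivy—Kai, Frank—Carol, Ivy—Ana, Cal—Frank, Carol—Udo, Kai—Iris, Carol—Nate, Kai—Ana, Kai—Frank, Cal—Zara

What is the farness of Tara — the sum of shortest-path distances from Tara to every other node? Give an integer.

29

Distances from Tara: Ana:3, Bao:3, Cal:2, Carol:2, Frank:1, Iris:3, Ivy:3, Kai:2, Nate:3, Udo:3, Vikram:1, Zara:3.
Sum = 3 + 3 + 2 + 2 + 1 + 3 + 3 + 2 + 3 + 3 + 1 + 3 = 29.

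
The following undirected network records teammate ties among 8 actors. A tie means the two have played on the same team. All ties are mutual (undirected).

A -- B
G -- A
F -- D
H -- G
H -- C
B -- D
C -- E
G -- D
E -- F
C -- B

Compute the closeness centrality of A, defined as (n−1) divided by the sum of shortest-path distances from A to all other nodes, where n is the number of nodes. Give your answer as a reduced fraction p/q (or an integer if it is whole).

Distances from A: B:1, C:2, D:2, E:3, F:3, G:1, H:2. Sum = 14.
n = 8, so closeness = 7/14 = 1/2.

1/2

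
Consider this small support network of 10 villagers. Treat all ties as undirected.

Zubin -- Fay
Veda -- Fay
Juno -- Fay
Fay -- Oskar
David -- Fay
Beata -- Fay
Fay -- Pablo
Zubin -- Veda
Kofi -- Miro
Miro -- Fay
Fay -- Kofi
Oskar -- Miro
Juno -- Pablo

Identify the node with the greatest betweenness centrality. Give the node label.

Unnormalized betweenness of each node: Beata:0, David:0, Fay:63/2, Juno:0, Kofi:0, Miro:1/2, Oskar:0, Pablo:0, Veda:0, Zubin:0.
Fay has the largest value, 63/2, making it the main broker — the node through which the most shortest paths run.

Fay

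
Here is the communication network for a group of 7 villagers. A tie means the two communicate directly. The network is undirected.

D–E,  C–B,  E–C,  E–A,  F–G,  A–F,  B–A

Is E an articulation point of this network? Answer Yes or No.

Yes

Removing E leaves {A, B, C, F, and G} with no path to {D}, so the network splits into 2 components. E is a cut vertex.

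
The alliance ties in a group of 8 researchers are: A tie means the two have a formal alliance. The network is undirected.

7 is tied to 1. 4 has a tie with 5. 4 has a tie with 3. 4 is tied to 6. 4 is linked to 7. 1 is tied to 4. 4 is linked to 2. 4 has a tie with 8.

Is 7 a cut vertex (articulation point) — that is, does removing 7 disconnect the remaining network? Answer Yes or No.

Even without 7, every remaining node can still reach every other (the residual graph is connected), so 7 is not a cut vertex.

No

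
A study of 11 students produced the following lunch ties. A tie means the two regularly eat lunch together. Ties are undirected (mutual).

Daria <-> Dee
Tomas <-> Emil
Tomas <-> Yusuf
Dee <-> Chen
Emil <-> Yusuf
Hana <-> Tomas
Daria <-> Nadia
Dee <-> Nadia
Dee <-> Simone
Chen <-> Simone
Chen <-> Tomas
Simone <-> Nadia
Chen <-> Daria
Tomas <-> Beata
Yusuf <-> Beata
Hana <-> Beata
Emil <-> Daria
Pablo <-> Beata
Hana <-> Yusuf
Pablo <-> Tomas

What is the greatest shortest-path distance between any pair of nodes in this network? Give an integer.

Eccentricity of each node (its greatest distance to any other): Beata:4, Chen:2, Daria:3, Dee:3, Emil:3, Hana:4, Nadia:4, Pablo:4, Simone:3, Tomas:3, Yusuf:3.
The maximum eccentricity is 4, realized for instance by the pair Hana–Nadia via Hana – Tomas – Chen – Simone – Nadia. So the diameter is 4.

4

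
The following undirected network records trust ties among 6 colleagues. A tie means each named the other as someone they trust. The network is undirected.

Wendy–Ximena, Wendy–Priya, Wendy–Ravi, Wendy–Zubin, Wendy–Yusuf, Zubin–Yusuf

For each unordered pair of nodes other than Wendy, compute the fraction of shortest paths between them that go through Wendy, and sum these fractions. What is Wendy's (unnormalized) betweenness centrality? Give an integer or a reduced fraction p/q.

Pairs whose geodesics pass through Wendy — Ravi–Priya: 1; Ravi–Ximena: 1; Ravi–Zubin: 1; Ravi–Yusuf: 1; Priya–Ximena: 1; Priya–Zubin: 1; Priya–Yusuf: 1; Ximena–Zubin: 1; Ximena–Yusuf: 1.
All other pairs contribute 0.
Summing the contributions gives betweenness(Wendy) = 9.

9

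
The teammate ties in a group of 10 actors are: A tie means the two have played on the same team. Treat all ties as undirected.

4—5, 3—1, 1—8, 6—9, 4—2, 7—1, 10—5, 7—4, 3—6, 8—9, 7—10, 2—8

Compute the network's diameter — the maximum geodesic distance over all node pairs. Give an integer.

5

Eccentricity of each node (its greatest distance to any other): 1:3, 2:3, 3:4, 4:4, 5:5, 6:5, 7:3, 8:3, 9:4, 10:4.
The maximum eccentricity is 5, realized for instance by the pair 6–5 via 6 – 9 – 8 – 2 – 4 – 5. So the diameter is 5.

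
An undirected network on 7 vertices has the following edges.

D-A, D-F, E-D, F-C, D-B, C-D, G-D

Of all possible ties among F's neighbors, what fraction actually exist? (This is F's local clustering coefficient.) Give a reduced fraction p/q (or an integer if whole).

F's neighbors: C and D (k = 2).
Possible neighbor pairs: C(2,2) = 1. Edges among them: C–D → e = 1.
Clustering(F) = 1/1.

1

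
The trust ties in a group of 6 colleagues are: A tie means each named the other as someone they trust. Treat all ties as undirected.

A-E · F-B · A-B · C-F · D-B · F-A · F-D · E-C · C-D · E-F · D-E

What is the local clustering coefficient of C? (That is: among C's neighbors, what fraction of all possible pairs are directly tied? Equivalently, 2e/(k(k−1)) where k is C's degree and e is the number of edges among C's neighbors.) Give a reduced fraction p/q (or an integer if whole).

1

C's neighbors: D, E, and F (k = 3).
Possible neighbor pairs: C(3,2) = 3. Edges among them: D–E, D–F, E–F → e = 3.
Clustering(C) = 3/3 = 1.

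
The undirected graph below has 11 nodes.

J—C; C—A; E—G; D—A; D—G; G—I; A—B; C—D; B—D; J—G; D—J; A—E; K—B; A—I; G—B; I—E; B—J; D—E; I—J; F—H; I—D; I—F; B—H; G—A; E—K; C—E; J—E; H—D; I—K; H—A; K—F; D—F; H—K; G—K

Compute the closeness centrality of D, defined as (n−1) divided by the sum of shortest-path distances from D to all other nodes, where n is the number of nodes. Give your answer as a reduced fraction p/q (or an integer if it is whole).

10/11

Distances from D: A:1, B:1, C:1, E:1, F:1, G:1, H:1, I:1, J:1, K:2. Sum = 11.
n = 11, so closeness = 10/11.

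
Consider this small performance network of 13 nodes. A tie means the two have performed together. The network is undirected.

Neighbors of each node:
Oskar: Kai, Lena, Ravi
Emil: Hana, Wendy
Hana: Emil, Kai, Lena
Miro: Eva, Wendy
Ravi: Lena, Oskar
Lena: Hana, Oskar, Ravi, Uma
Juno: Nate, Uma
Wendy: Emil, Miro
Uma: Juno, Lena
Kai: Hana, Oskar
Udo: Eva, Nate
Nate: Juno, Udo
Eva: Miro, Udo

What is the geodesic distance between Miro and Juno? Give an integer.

4

One shortest route is Miro – Eva – Udo – Nate – Juno, which uses 4 edges, and at distance 3 from Miro we only reach {Hana, Nate}, which does not include Juno. So d(Miro,Juno) = 4.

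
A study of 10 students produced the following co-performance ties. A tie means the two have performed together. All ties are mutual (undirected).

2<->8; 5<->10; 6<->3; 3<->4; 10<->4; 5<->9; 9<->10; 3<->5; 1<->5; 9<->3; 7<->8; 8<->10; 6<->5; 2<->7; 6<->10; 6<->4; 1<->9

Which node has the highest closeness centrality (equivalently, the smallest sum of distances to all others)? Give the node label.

10

Farness (sum of distances to all others) for each node — 1:22, 2:24, 3:19, 4:18, 5:15, 6:16, 7:24, 8:17, 9:16, 10:13.
The smallest farness is 13, for 10, so 10 has the highest closeness.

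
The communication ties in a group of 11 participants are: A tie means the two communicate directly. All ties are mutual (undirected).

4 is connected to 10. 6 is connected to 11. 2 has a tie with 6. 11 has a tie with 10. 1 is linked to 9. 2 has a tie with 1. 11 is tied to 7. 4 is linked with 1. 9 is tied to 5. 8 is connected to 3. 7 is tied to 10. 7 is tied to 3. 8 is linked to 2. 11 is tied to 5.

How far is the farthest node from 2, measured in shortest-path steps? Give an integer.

Distances from 2: 1:1, 3:2, 4:2, 5:3, 6:1, 7:3, 8:1, 9:2, 10:3, 11:2.
The largest is 3 (to 7, 10, and 5), so the eccentricity of 2 is 3.

3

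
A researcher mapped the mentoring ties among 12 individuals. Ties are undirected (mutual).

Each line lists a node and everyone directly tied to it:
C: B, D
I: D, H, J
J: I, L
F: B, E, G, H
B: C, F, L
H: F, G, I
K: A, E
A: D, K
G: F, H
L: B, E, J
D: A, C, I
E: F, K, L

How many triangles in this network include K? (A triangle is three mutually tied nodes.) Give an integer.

K's neighbors are A and E, but none of them are tied to each other, so no triangle contains K.

0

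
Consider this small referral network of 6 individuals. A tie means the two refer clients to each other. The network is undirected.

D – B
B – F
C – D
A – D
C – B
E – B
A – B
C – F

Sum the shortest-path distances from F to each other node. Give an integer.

8

Distances from F: A:2, B:1, C:1, D:2, E:2.
Sum = 2 + 1 + 1 + 2 + 2 = 8.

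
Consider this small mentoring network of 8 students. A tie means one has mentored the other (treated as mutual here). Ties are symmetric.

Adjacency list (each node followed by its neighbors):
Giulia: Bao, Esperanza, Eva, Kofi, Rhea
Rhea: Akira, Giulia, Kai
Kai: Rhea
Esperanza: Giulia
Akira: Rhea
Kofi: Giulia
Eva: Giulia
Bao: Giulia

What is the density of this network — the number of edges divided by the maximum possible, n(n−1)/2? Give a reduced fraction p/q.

There are 7 edges and 8 nodes, so the maximum possible is C(8,2) = 28.
Density = 7/28 = 1/4.

1/4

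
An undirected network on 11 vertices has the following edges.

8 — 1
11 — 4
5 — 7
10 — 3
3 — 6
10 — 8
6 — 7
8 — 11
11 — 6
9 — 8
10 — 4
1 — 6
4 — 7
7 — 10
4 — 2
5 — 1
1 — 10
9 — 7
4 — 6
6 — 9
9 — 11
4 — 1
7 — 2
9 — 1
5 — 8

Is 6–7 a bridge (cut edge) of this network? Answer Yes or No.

Even without that edge, 6 still reaches 7 via 6 – 9 – 7, so the network stays connected. Not a bridge.

No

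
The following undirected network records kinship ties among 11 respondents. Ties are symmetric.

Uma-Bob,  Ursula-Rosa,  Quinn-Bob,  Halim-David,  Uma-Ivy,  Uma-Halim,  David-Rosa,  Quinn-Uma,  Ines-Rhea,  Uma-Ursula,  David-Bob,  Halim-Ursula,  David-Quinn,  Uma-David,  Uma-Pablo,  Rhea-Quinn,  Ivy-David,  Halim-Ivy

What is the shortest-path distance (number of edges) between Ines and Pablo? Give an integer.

One shortest route is Ines – Rhea – Quinn – Uma – Pablo, which uses 4 edges, and at distance 3 from Ines we only reach {Bob, David, Uma}, which does not include Pablo. So d(Ines,Pablo) = 4.

4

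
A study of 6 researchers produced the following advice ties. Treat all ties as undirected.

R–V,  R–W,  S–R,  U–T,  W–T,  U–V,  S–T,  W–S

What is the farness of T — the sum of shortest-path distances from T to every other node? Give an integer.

7

Distances from T: R:2, S:1, U:1, V:2, W:1.
Sum = 2 + 1 + 1 + 2 + 1 = 7.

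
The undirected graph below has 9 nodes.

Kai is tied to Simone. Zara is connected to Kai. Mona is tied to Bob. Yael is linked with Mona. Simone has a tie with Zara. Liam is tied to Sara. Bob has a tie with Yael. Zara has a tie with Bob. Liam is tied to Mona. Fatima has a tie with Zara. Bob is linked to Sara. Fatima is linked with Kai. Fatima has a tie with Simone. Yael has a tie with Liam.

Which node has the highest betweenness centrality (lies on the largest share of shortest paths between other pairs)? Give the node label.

Unnormalized betweenness of each node: Bob:17, Fatima:0, Kai:0, Liam:1, Mona:5/3, Sara:5/3, Simone:0, Yael:5/3, Zara:15.
Bob has the largest value, 17, making it the main broker — the node through which the most shortest paths run.

Bob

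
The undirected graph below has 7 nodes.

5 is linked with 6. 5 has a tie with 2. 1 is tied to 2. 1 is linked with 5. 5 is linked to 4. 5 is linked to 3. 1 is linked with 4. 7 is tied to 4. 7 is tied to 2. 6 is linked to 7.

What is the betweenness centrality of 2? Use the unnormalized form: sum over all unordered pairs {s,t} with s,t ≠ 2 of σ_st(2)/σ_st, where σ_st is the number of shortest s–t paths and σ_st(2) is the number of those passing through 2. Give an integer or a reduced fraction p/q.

Pairs whose geodesics pass through 2 — 3–7: 1/3; 7–5: 1/3; 7–1: 1/2.
All other pairs contribute 0.
Summing the contributions gives betweenness(2) = 7/6.

7/6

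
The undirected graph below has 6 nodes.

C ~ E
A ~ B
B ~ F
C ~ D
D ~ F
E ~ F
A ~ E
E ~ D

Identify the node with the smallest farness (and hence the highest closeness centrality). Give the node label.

E

Farness (sum of distances to all others) for each node — A:8, B:9, C:9, D:7, E:6, F:7.
The smallest farness is 6, for E, so E has the highest closeness.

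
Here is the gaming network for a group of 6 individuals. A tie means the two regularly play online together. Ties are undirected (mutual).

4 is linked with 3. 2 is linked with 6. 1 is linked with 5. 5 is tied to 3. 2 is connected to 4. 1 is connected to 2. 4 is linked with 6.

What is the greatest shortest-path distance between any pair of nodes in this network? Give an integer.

3

Eccentricity of each node (its greatest distance to any other): 1:2, 2:2, 3:2, 4:2, 5:3, 6:3.
The maximum eccentricity is 3, realized for instance by the pair 5–6 via 5 – 3 – 4 – 6. So the diameter is 3.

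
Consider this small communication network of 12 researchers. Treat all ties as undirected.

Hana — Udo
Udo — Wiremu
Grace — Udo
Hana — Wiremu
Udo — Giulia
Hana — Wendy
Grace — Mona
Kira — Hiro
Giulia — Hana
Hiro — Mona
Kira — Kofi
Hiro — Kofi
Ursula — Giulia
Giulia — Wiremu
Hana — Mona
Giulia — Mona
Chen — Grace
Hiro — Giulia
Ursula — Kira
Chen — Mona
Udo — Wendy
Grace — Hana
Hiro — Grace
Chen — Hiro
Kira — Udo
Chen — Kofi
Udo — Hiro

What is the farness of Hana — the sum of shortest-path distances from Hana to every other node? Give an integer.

Distances from Hana: Chen:2, Giulia:1, Grace:1, Hiro:2, Kira:2, Kofi:3, Mona:1, Udo:1, Ursula:2, Wendy:1, Wiremu:1.
Sum = 2 + 1 + 1 + 2 + 2 + 3 + 1 + 1 + 2 + 1 + 1 = 17.

17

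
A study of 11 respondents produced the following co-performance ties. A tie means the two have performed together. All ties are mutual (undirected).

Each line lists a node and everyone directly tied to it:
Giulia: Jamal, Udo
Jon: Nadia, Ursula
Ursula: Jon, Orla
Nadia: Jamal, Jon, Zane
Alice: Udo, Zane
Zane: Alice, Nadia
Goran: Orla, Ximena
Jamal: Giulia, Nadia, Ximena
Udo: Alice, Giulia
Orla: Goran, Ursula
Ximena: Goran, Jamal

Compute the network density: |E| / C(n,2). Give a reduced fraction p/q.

There are 12 edges and 11 nodes, so the maximum possible is C(11,2) = 55.
Density = 12/55.

12/55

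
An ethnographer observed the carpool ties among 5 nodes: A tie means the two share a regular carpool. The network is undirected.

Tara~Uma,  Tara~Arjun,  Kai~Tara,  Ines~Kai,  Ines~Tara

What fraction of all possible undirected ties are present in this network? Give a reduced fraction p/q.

There are 5 edges and 5 nodes, so the maximum possible is C(5,2) = 10.
Density = 5/10 = 1/2.

1/2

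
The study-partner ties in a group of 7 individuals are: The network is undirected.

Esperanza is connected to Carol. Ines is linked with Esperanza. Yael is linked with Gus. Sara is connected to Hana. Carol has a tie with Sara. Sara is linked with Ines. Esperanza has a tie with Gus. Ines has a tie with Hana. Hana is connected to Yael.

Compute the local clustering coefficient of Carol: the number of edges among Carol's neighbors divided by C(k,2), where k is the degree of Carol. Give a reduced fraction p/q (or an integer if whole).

Carol's neighbors: Esperanza and Sara (k = 2).
Possible neighbor pairs: C(2,2) = 1. Edges among them: none → e = 0.
Clustering(Carol) = 0/1.

0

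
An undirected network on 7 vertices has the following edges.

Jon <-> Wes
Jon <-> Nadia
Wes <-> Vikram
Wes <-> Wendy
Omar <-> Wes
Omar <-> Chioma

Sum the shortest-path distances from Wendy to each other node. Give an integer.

13

Distances from Wendy: Chioma:3, Jon:2, Nadia:3, Omar:2, Vikram:2, Wes:1.
Sum = 3 + 2 + 3 + 2 + 2 + 1 = 13.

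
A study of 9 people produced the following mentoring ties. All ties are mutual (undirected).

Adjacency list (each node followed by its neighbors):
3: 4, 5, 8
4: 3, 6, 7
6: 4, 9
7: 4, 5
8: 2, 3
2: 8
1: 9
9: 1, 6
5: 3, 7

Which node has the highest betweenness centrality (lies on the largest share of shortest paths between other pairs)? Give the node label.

4

Unnormalized betweenness of each node: 1:0, 2:0, 3:14, 4:33/2, 5:3/2, 6:12, 7:2, 8:7, 9:7.
4 has the largest value, 33/2, making it the main broker — the node through which the most shortest paths run.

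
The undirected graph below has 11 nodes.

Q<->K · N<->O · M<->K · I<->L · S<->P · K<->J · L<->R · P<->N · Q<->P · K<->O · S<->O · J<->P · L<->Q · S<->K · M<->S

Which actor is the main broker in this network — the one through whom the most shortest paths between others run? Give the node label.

Unnormalized betweenness of each node: I:0, J:1/3, K:46/3, L:17, M:0, N:1/2, O:13/6, P:31/3, Q:64/3, R:0, S:3.
Q has the largest value, 64/3, making it the main broker — the node through which the most shortest paths run.

Q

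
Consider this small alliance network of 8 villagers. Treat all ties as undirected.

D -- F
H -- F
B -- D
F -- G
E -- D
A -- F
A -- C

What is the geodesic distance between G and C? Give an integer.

One shortest route is G – F – A – C, which uses 3 edges, and at distance 2 from G we only reach {A, D, H}, which does not include C. So d(G,C) = 3.

3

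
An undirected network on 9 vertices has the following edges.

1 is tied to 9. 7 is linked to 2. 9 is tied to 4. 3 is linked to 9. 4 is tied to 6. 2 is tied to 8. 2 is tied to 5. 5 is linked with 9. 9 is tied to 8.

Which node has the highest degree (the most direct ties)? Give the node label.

Degrees — 1:1, 2:3, 3:1, 4:2, 5:2, 6:1, 7:1, 8:2, 9:5.
The maximum is 5, attained only by 9.

9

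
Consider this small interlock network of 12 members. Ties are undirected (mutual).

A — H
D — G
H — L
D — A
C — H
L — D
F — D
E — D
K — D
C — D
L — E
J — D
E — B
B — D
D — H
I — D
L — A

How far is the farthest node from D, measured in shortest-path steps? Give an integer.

Distances from D: A:1, B:1, C:1, E:1, F:1, G:1, H:1, I:1, J:1, K:1, L:1.
The largest is 1 (to C, G, B, E, H, F, I, J, K, L, and A), so the eccentricity of D is 1.

1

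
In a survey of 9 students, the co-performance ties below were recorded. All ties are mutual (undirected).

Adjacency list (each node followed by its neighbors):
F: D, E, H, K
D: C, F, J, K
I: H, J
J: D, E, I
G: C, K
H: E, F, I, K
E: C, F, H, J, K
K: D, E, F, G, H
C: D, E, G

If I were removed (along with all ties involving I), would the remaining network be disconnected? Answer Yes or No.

Even without I, every remaining node can still reach every other (the residual graph is connected), so I is not a cut vertex.

No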